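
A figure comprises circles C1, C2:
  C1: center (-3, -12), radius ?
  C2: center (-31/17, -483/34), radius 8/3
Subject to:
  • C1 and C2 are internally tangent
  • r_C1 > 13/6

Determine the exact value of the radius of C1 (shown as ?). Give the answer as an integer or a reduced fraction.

1. [int C1,C2]  r_C1² − (16/3)r_C1 + 31/36 = 0  ⇒  r_C1 = 1/6 or 31/6
2. given r_C1 > 13/6: keep 31/6

31/6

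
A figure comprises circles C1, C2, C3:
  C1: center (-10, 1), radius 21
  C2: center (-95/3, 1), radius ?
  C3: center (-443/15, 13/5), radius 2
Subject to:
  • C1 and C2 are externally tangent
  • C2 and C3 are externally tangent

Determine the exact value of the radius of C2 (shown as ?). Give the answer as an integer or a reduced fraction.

2/3

1. [ext C1·C2]  r_C2² + 42r_C2 − 256/9 = 0  ⇒  r_C2 = 2/3 (r>0 drops 1)
2. [ext C2·C3]  r_C2² + 4r_C2 − 28/9 = 0  ⇒  r_C2 = 2/3 (r>0 drops 1)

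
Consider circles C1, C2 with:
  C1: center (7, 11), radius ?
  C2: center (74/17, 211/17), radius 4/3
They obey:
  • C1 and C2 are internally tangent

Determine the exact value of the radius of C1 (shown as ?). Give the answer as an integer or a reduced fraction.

13/3

1. [int C1,C2]  r_C1² − (8/3)r_C1 − 65/9 = 0  ⇒  r_C1 = 13/3 (r>0 drops 1)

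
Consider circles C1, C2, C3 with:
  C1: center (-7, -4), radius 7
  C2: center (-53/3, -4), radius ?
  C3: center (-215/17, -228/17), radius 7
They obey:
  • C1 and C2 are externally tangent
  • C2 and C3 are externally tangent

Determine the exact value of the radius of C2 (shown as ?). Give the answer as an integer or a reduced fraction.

11/3

1. [ext C1·C2]  r_C2² + 14r_C2 − 583/9 = 0  ⇒  r_C2 = 11/3 (r>0 drops 1)
2. [ext C2·C3]  r_C2² + 14r_C2 − 583/9 = 0  ⇒  r_C2 = 11/3 (r>0 drops 1)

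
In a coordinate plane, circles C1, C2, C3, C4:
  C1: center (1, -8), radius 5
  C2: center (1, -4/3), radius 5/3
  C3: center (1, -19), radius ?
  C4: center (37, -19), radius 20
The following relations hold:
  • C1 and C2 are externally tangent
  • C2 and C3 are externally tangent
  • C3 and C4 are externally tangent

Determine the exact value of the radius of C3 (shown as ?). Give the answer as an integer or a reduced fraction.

1. [ext C2·C3]  r_C3² + (10/3)r_C3 − 928/3 = 0  ⇒  r_C3 = 16 (r>0 drops 1)
2. [ext C3·C4]  r_C3² + 40r_C3 − 896 = 0  ⇒  r_C3 = 16 (r>0 drops 1)

16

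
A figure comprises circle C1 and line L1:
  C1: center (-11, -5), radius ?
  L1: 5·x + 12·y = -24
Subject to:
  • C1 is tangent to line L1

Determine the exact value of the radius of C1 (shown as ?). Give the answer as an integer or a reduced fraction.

1. [C1‖L1]  r_C1² − 49 = 0  ⇒  r_C1 = 7 (r>0 drops 1)

7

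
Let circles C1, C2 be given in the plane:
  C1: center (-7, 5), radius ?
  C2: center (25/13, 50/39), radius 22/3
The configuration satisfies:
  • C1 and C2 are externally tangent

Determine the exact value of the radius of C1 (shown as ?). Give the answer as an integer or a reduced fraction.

1. [ext C1·C2]  r_C1² + (44/3)r_C1 − 119/3 = 0  ⇒  r_C1 = 7/3 (r>0 drops 1)

7/3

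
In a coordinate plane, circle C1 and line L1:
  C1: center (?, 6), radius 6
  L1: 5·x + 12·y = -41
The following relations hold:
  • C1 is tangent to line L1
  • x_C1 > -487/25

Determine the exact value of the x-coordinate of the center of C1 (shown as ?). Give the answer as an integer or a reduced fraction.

-7

1. [C1‖L1]  x_C1² + (226/5)x_C1 + 1337/5 = 0  ⇒  x_C1 = -191/5 or -7
2. given x_C1 > -487/25: keep -7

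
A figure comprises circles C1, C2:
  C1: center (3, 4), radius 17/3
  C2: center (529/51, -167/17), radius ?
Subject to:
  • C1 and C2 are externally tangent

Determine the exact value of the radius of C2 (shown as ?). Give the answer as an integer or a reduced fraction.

10

1. [ext C1·C2]  r_C2² + (34/3)r_C2 − 640/3 = 0  ⇒  r_C2 = 10 (r>0 drops 1)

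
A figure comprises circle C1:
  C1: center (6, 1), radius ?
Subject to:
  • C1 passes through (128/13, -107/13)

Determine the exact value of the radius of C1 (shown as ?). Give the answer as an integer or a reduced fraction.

10

1. [C1∋P]  r_C1² − 100 = 0  ⇒  r_C1 = 10 (r>0 drops 1)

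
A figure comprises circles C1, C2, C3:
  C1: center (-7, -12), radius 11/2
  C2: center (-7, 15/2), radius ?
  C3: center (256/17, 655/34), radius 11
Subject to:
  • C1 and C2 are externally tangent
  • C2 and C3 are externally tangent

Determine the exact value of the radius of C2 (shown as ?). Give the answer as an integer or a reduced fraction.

1. [ext C1·C2]  r_C2² + 11r_C2 − 350 = 0  ⇒  r_C2 = 14 (r>0 drops 1)
2. [ext C2·C3]  r_C2² + 22r_C2 − 504 = 0  ⇒  r_C2 = 14 (r>0 drops 1)

14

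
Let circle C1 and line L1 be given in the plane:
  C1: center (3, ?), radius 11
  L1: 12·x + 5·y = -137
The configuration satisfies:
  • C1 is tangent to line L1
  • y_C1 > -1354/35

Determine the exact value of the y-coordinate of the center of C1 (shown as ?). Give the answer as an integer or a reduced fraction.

1. [C1‖L1]  y_C1² + (346/5)y_C1 + 1896/5 = 0  ⇒  y_C1 = -316/5 or -6
2. given y_C1 > -1354/35: keep -6

-6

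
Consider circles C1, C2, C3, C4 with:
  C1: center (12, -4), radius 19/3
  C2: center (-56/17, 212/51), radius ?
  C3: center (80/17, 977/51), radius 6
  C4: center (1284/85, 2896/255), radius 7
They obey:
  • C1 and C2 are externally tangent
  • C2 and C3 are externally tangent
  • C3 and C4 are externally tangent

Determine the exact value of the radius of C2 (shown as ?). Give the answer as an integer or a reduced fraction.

11

1. [ext C1·C2]  r_C2² + (38/3)r_C2 − 781/3 = 0  ⇒  r_C2 = 11 (r>0 drops 1)
2. [ext C2·C3]  r_C2² + 12r_C2 − 253 = 0  ⇒  r_C2 = 11 (r>0 drops 1)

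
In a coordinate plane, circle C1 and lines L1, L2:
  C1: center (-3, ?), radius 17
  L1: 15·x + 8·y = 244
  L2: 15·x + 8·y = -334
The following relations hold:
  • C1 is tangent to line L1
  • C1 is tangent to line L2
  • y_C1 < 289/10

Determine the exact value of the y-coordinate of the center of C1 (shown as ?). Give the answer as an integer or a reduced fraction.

0

1. [C1‖L1]  y_C1² − (289/4)y_C1 = 0  ⇒  y_C1 = 0 or 289/4
2. [C1‖L2]  y_C1² + (289/4)y_C1 = 0  ⇒  y_C1 = -289/4 or 0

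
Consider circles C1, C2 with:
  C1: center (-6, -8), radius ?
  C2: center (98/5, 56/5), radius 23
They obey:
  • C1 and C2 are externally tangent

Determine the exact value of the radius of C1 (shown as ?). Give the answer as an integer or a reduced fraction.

9

1. [ext C1·C2]  r_C1² + 46r_C1 − 495 = 0  ⇒  r_C1 = 9 (r>0 drops 1)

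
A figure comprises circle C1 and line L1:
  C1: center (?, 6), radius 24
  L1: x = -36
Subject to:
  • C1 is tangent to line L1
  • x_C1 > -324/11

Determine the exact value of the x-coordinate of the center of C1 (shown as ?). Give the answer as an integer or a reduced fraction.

1. [C1‖L1]  x_C1² + 72x_C1 + 720 = 0  ⇒  x_C1 = -60 or -12
2. given x_C1 > -324/11: keep -12

-12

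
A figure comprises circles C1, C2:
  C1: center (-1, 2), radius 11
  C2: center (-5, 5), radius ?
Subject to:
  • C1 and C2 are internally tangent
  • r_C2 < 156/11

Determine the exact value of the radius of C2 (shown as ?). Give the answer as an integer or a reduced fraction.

6

1. [int C1,C2]  r_C2² − 22r_C2 + 96 = 0  ⇒  r_C2 = 6 or 16
2. given r_C2 < 156/11: keep 6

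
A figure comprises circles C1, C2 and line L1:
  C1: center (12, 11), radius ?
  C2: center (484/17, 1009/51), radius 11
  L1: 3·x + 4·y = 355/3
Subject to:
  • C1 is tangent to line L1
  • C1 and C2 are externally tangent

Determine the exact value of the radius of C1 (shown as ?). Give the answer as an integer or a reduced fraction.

23/3

1. [C1‖L1]  r_C1² − 529/9 = 0  ⇒  r_C1 = 23/3 (r>0 drops 1)
2. [ext C1·C2]  r_C1² + 22r_C1 − 2047/9 = 0  ⇒  r_C1 = 23/3 (r>0 drops 1)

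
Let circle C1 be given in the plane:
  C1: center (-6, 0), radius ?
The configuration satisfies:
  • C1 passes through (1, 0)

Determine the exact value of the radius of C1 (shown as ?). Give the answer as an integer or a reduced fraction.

7

1. [C1∋P]  r_C1² − 49 = 0  ⇒  r_C1 = 7 (r>0 drops 1)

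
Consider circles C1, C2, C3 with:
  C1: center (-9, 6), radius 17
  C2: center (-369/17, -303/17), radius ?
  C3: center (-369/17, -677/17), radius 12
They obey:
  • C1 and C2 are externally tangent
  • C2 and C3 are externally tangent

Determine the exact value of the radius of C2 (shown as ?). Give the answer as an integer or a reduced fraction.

1. [ext C1·C2]  r_C2² + 34r_C2 − 440 = 0  ⇒  r_C2 = 10 (r>0 drops 1)
2. [ext C2·C3]  r_C2² + 24r_C2 − 340 = 0  ⇒  r_C2 = 10 (r>0 drops 1)

10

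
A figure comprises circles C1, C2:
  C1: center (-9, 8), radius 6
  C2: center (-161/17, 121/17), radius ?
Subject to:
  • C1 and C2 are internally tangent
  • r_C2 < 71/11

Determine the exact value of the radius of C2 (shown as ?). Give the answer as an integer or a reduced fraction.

1. [int C1,C2]  r_C2² − 12r_C2 + 35 = 0  ⇒  r_C2 = 5 or 7
2. given r_C2 < 71/11: keep 5

5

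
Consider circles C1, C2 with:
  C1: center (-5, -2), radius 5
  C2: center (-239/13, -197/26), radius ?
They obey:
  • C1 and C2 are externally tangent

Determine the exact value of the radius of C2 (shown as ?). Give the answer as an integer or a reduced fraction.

1. [ext C1·C2]  r_C2² + 10r_C2 − 741/4 = 0  ⇒  r_C2 = 19/2 (r>0 drops 1)

19/2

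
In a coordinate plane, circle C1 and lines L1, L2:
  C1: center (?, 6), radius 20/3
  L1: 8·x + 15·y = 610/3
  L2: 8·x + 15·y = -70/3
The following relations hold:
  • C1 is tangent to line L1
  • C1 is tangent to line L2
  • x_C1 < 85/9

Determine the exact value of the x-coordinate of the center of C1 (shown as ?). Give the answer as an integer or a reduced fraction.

1. [C1‖L1]  x_C1² − (85/3)x_C1 = 0  ⇒  x_C1 = 0 or 85/3
2. [C1‖L2]  x_C1² + (85/3)x_C1 = 0  ⇒  x_C1 = -85/3 or 0

0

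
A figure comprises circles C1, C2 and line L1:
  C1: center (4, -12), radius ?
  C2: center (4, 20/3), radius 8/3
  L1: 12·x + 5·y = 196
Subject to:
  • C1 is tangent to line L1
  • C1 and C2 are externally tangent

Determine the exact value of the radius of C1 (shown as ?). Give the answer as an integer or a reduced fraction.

1. [C1‖L1]  r_C1² − 256 = 0  ⇒  r_C1 = 16 (r>0 drops 1)
2. [ext C1·C2]  r_C1² + (16/3)r_C1 − 1024/3 = 0  ⇒  r_C1 = 16 (r>0 drops 1)

16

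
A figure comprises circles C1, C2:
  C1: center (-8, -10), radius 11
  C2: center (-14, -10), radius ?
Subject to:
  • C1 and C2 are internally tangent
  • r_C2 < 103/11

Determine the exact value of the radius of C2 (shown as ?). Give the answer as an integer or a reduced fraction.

1. [int C1,C2]  r_C2² − 22r_C2 + 85 = 0  ⇒  r_C2 = 5 or 17
2. given r_C2 < 103/11: keep 5

5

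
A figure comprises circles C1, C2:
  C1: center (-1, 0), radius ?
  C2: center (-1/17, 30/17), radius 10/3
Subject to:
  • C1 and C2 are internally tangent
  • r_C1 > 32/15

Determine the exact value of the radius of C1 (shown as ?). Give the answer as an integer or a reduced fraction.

1. [int C1,C2]  r_C1² − (20/3)r_C1 + 64/9 = 0  ⇒  r_C1 = 4/3 or 16/3
2. given r_C1 > 32/15: keep 16/3

16/3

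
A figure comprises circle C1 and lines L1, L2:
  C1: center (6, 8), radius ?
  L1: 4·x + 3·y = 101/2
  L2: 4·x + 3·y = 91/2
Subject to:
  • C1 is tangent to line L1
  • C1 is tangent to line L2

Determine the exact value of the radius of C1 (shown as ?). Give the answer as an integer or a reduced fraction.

1. [C1‖L1]  r_C1² − 1/4 = 0  ⇒  r_C1 = 1/2 (r>0 drops 1)
2. [C1‖L2]  r_C1² − 1/4 = 0  ⇒  r_C1 = 1/2 (r>0 drops 1)

1/2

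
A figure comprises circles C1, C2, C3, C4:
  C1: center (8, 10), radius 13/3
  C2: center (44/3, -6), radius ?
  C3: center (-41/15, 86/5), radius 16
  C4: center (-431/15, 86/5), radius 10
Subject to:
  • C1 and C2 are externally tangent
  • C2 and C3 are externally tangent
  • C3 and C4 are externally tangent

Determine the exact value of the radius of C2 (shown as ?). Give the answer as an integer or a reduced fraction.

1. [ext C1·C2]  r_C2² + (26/3)r_C2 − 845/3 = 0  ⇒  r_C2 = 13 (r>0 drops 1)
2. [ext C2·C3]  r_C2² + 32r_C2 − 585 = 0  ⇒  r_C2 = 13 (r>0 drops 1)

13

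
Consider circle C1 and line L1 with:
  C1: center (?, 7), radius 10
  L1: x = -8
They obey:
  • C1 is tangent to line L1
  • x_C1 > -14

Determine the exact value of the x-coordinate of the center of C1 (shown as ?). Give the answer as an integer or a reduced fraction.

2

1. [C1‖L1]  x_C1² + 16x_C1 − 36 = 0  ⇒  x_C1 = -18 or 2
2. given x_C1 > -14: keep 2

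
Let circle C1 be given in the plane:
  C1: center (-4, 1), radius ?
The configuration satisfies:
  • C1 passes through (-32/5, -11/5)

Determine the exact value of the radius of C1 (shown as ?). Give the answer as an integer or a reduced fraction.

4

1. [C1∋P]  r_C1² − 16 = 0  ⇒  r_C1 = 4 (r>0 drops 1)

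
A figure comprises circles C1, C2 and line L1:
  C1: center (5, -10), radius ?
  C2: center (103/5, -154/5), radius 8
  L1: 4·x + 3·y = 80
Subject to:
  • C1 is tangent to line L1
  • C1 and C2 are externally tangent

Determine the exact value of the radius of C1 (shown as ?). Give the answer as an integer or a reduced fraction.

1. [C1‖L1]  r_C1² − 324 = 0  ⇒  r_C1 = 18 (r>0 drops 1)
2. [ext C1·C2]  r_C1² + 16r_C1 − 612 = 0  ⇒  r_C1 = 18 (r>0 drops 1)

18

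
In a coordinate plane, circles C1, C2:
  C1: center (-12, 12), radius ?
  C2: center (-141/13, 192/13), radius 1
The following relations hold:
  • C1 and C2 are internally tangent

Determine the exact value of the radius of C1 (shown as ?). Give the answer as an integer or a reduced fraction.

1. [int C1,C2]  r_C1² − 2r_C1 − 8 = 0  ⇒  r_C1 = 4 (r>0 drops 1)

4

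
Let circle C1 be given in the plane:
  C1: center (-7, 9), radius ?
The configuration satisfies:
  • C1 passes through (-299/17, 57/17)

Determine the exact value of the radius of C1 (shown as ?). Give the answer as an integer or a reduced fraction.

1. [C1∋P]  r_C1² − 144 = 0  ⇒  r_C1 = 12 (r>0 drops 1)

12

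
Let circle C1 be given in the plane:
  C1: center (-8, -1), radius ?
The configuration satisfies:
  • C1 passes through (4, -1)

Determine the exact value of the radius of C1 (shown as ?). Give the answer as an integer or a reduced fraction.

1. [C1∋P]  r_C1² − 144 = 0  ⇒  r_C1 = 12 (r>0 drops 1)

12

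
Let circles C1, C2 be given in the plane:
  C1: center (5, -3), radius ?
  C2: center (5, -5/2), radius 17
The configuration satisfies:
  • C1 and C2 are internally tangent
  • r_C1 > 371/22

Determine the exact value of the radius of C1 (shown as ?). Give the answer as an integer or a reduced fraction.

1. [int C1,C2]  r_C1² − 34r_C1 + 1155/4 = 0  ⇒  r_C1 = 33/2 or 35/2
2. given r_C1 > 371/22: keep 35/2

35/2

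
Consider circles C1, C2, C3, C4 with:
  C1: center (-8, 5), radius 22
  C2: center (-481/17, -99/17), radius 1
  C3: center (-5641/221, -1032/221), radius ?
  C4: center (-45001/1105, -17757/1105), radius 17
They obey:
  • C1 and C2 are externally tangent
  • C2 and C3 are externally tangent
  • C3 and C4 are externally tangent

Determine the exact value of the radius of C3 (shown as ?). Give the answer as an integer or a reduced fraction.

1. [ext C2·C3]  r_C3² + 2r_C3 − 8 = 0  ⇒  r_C3 = 2 (r>0 drops 1)
2. [ext C3·C4]  r_C3² + 34r_C3 − 72 = 0  ⇒  r_C3 = 2 (r>0 drops 1)

2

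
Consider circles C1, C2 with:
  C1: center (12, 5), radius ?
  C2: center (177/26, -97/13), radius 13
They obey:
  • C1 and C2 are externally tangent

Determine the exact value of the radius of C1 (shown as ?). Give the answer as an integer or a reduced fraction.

1. [ext C1·C2]  r_C1² + 26r_C1 − 53/4 = 0  ⇒  r_C1 = 1/2 (r>0 drops 1)

1/2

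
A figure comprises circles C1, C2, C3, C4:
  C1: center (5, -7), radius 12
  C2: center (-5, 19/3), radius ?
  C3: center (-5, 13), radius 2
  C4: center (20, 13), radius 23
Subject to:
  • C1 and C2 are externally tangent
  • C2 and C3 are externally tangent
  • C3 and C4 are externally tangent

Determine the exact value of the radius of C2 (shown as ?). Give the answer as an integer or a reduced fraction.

1. [ext C1·C2]  r_C2² + 24r_C2 − 1204/9 = 0  ⇒  r_C2 = 14/3 (r>0 drops 1)
2. [ext C2·C3]  r_C2² + 4r_C2 − 364/9 = 0  ⇒  r_C2 = 14/3 (r>0 drops 1)

14/3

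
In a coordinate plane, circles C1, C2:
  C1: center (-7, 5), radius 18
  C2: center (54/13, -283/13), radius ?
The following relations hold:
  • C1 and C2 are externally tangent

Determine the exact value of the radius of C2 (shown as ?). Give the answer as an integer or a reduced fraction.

1. [ext C1·C2]  r_C2² + 36r_C2 − 517 = 0  ⇒  r_C2 = 11 (r>0 drops 1)

11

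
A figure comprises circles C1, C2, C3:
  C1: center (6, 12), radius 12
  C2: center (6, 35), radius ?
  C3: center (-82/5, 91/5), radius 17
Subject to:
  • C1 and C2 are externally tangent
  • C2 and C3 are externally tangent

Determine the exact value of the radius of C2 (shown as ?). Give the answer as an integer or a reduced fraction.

1. [ext C1·C2]  r_C2² + 24r_C2 − 385 = 0  ⇒  r_C2 = 11 (r>0 drops 1)
2. [ext C2·C3]  r_C2² + 34r_C2 − 495 = 0  ⇒  r_C2 = 11 (r>0 drops 1)

11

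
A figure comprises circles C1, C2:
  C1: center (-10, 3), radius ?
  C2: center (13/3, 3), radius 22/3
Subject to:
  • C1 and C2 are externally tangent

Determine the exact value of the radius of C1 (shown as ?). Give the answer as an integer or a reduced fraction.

7

1. [ext C1·C2]  r_C1² + (44/3)r_C1 − 455/3 = 0  ⇒  r_C1 = 7 (r>0 drops 1)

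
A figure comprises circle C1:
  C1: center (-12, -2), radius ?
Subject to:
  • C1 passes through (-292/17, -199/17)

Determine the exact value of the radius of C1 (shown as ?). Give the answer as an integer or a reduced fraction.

11

1. [C1∋P]  r_C1² − 121 = 0  ⇒  r_C1 = 11 (r>0 drops 1)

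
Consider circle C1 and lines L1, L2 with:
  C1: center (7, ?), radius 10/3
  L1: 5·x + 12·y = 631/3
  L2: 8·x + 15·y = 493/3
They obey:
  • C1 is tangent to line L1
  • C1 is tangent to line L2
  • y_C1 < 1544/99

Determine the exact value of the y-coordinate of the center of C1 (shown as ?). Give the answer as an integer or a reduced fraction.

1. [C1‖L1]  y_C1² − (263/9)y_C1 + 1804/9 = 0  ⇒  y_C1 = 11 or 164/9
2. [C1‖L2]  y_C1² − (130/9)y_C1 + 341/9 = 0  ⇒  y_C1 = 31/9 or 11

11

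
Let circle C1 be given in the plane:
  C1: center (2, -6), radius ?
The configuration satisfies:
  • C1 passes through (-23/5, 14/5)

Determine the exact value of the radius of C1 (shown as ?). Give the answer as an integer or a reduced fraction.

1. [C1∋P]  r_C1² − 121 = 0  ⇒  r_C1 = 11 (r>0 drops 1)

11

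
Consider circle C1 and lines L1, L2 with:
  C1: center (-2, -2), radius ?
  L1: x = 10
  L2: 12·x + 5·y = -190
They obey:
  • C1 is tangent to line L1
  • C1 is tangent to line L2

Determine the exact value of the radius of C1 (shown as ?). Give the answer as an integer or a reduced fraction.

12

1. [C1‖L1]  r_C1² − 144 = 0  ⇒  r_C1 = 12 (r>0 drops 1)
2. [C1‖L2]  r_C1² − 144 = 0  ⇒  r_C1 = 12 (r>0 drops 1)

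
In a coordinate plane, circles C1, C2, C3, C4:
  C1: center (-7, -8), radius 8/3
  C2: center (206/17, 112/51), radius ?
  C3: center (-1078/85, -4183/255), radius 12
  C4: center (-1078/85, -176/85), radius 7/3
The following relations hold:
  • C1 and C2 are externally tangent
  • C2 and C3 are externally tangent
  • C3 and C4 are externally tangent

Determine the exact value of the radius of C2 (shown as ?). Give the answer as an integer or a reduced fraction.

1. [ext C1·C2]  r_C2² + (16/3)r_C2 − 1387/3 = 0  ⇒  r_C2 = 19 (r>0 drops 1)
2. [ext C2·C3]  r_C2² + 24r_C2 − 817 = 0  ⇒  r_C2 = 19 (r>0 drops 1)

19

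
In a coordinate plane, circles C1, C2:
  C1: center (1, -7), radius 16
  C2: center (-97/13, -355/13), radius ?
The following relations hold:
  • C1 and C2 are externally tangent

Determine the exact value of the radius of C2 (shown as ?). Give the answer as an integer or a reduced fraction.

1. [ext C1·C2]  r_C2² + 32r_C2 − 228 = 0  ⇒  r_C2 = 6 (r>0 drops 1)

6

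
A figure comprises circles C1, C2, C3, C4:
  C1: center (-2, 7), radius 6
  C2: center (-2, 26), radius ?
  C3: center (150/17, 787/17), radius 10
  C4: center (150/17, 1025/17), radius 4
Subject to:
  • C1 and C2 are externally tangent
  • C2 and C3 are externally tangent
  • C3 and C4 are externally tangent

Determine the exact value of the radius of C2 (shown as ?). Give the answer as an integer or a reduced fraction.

13

1. [ext C1·C2]  r_C2² + 12r_C2 − 325 = 0  ⇒  r_C2 = 13 (r>0 drops 1)
2. [ext C2·C3]  r_C2² + 20r_C2 − 429 = 0  ⇒  r_C2 = 13 (r>0 drops 1)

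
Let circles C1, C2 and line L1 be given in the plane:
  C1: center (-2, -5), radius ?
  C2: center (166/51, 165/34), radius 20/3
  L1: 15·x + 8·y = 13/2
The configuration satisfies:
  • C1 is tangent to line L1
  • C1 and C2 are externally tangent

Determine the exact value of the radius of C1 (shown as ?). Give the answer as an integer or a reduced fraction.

9/2

1. [C1‖L1]  r_C1² − 81/4 = 0  ⇒  r_C1 = 9/2 (r>0 drops 1)
2. [ext C1·C2]  r_C1² + (40/3)r_C1 − 321/4 = 0  ⇒  r_C1 = 9/2 (r>0 drops 1)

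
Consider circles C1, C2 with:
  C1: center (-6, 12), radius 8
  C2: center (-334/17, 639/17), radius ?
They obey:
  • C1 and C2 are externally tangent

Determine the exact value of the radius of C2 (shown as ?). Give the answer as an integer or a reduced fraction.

21

1. [ext C1·C2]  r_C2² + 16r_C2 − 777 = 0  ⇒  r_C2 = 21 (r>0 drops 1)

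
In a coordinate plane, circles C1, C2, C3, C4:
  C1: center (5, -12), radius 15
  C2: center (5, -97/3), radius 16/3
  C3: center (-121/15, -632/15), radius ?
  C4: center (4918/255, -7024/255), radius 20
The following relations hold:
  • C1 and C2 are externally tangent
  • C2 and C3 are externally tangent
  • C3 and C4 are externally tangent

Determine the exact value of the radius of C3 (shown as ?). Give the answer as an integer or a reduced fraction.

11

1. [ext C2·C3]  r_C3² + (32/3)r_C3 − 715/3 = 0  ⇒  r_C3 = 11 (r>0 drops 1)
2. [ext C3·C4]  r_C3² + 40r_C3 − 561 = 0  ⇒  r_C3 = 11 (r>0 drops 1)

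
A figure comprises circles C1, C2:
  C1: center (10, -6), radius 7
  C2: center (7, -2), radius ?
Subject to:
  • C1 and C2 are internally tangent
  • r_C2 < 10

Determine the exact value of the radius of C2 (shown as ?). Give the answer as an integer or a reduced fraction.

1. [int C1,C2]  r_C2² − 14r_C2 + 24 = 0  ⇒  r_C2 = 2 or 12
2. given r_C2 < 10: keep 2

2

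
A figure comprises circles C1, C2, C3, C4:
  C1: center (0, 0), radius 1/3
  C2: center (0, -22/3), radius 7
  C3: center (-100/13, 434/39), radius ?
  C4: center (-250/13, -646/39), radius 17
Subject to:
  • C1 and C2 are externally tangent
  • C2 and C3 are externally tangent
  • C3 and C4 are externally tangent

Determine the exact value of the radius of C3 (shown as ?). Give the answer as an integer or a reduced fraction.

13

1. [ext C2·C3]  r_C3² + 14r_C3 − 351 = 0  ⇒  r_C3 = 13 (r>0 drops 1)
2. [ext C3·C4]  r_C3² + 34r_C3 − 611 = 0  ⇒  r_C3 = 13 (r>0 drops 1)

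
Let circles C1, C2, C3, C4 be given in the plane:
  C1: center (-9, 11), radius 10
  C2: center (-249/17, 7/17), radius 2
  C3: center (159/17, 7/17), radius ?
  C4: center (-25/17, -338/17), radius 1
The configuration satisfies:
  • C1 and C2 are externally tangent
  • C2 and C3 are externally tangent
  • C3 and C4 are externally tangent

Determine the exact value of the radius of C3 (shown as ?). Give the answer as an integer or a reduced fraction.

22

1. [ext C2·C3]  r_C3² + 4r_C3 − 572 = 0  ⇒  r_C3 = 22 (r>0 drops 1)
2. [ext C3·C4]  r_C3² + 2r_C3 − 528 = 0  ⇒  r_C3 = 22 (r>0 drops 1)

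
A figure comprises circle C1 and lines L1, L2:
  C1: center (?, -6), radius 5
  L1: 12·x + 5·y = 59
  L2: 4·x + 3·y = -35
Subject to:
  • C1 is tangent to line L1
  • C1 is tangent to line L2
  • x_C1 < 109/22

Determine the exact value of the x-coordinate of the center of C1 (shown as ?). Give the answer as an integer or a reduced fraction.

1. [C1‖L1]  x_C1² − (89/6)x_C1 + 77/3 = 0  ⇒  x_C1 = 2 or 77/6
2. [C1‖L2]  x_C1² + (17/2)x_C1 − 21 = 0  ⇒  x_C1 = -21/2 or 2

2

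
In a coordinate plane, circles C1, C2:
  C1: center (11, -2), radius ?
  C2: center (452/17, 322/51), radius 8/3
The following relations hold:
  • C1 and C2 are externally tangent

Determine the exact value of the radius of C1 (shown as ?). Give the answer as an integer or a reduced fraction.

1. [ext C1·C2]  r_C1² + (16/3)r_C1 − 305 = 0  ⇒  r_C1 = 15 (r>0 drops 1)

15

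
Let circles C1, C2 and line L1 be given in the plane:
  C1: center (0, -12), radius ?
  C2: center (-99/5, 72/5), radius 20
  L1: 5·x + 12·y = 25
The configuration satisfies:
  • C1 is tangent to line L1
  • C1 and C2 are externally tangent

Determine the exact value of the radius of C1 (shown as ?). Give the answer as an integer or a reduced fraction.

1. [C1‖L1]  r_C1² − 169 = 0  ⇒  r_C1 = 13 (r>0 drops 1)
2. [ext C1·C2]  r_C1² + 40r_C1 − 689 = 0  ⇒  r_C1 = 13 (r>0 drops 1)

13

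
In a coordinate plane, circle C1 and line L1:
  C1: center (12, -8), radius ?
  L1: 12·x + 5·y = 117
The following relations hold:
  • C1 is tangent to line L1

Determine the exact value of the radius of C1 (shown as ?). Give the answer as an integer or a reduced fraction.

1

1. [C1‖L1]  r_C1² − 1 = 0  ⇒  r_C1 = 1 (r>0 drops 1)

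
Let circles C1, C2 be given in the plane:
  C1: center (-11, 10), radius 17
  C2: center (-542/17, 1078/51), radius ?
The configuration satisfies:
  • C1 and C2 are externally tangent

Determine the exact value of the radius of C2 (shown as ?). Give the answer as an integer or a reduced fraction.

1. [ext C1·C2]  r_C2² + 34r_C2 − 2440/9 = 0  ⇒  r_C2 = 20/3 (r>0 drops 1)

20/3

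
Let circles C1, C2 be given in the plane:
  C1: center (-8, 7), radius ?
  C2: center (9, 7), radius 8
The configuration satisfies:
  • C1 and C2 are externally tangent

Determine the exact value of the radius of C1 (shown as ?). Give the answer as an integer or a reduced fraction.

9

1. [ext C1·C2]  r_C1² + 16r_C1 − 225 = 0  ⇒  r_C1 = 9 (r>0 drops 1)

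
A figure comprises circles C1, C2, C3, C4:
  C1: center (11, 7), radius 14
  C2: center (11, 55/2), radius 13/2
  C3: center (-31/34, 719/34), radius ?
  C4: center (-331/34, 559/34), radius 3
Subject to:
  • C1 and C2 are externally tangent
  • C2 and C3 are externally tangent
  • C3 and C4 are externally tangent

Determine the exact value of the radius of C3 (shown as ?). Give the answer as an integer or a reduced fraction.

7

1. [ext C2·C3]  r_C3² + 13r_C3 − 140 = 0  ⇒  r_C3 = 7 (r>0 drops 1)
2. [ext C3·C4]  r_C3² + 6r_C3 − 91 = 0  ⇒  r_C3 = 7 (r>0 drops 1)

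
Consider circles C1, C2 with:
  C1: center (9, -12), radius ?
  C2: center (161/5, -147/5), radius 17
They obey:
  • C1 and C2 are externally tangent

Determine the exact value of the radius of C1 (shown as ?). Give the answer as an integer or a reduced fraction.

1. [ext C1·C2]  r_C1² + 34r_C1 − 552 = 0  ⇒  r_C1 = 12 (r>0 drops 1)

12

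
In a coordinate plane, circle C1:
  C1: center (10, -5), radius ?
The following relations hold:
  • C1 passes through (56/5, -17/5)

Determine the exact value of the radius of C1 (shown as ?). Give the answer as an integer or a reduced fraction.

1. [C1∋P]  r_C1² − 4 = 0  ⇒  r_C1 = 2 (r>0 drops 1)

2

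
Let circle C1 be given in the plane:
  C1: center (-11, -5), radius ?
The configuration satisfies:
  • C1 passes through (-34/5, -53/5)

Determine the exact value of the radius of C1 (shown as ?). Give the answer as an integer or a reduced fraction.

7

1. [C1∋P]  r_C1² − 49 = 0  ⇒  r_C1 = 7 (r>0 drops 1)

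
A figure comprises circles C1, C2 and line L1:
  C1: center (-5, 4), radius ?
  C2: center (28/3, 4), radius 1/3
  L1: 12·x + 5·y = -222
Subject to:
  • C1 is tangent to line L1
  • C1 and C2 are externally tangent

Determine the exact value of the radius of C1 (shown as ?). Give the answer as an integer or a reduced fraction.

1. [C1‖L1]  r_C1² − 196 = 0  ⇒  r_C1 = 14 (r>0 drops 1)
2. [ext C1·C2]  r_C1² + (2/3)r_C1 − 616/3 = 0  ⇒  r_C1 = 14 (r>0 drops 1)

14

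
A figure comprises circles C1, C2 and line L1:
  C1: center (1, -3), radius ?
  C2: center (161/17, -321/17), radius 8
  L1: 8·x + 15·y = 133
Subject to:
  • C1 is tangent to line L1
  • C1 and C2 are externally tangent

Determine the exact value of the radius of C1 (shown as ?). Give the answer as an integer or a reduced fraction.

1. [C1‖L1]  r_C1² − 100 = 0  ⇒  r_C1 = 10 (r>0 drops 1)
2. [ext C1·C2]  r_C1² + 16r_C1 − 260 = 0  ⇒  r_C1 = 10 (r>0 drops 1)

10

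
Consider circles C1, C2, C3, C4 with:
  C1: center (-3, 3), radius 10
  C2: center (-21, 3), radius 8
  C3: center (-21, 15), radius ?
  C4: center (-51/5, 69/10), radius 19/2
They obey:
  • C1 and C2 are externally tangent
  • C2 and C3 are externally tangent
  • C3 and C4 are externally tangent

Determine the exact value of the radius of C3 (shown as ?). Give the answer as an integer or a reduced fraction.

4

1. [ext C2·C3]  r_C3² + 16r_C3 − 80 = 0  ⇒  r_C3 = 4 (r>0 drops 1)
2. [ext C3·C4]  r_C3² + 19r_C3 − 92 = 0  ⇒  r_C3 = 4 (r>0 drops 1)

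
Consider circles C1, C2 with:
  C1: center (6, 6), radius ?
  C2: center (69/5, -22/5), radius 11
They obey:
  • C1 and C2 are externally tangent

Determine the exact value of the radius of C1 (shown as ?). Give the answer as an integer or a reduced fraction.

1. [ext C1·C2]  r_C1² + 22r_C1 − 48 = 0  ⇒  r_C1 = 2 (r>0 drops 1)

2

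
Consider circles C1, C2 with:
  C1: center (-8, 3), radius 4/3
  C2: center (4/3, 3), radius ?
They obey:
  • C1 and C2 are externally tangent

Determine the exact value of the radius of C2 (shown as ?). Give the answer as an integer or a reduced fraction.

8

1. [ext C1·C2]  r_C2² + (8/3)r_C2 − 256/3 = 0  ⇒  r_C2 = 8 (r>0 drops 1)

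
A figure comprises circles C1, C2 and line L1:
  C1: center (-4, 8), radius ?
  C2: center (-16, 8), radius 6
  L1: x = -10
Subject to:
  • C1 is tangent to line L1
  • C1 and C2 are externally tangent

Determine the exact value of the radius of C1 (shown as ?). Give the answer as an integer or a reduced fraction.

1. [C1‖L1]  r_C1² − 36 = 0  ⇒  r_C1 = 6 (r>0 drops 1)
2. [ext C1·C2]  r_C1² + 12r_C1 − 108 = 0  ⇒  r_C1 = 6 (r>0 drops 1)

6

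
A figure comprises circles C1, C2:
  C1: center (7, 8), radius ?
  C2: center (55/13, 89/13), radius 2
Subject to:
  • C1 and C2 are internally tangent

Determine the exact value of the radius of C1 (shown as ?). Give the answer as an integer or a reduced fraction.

1. [int C1,C2]  r_C1² − 4r_C1 − 5 = 0  ⇒  r_C1 = 5 (r>0 drops 1)

5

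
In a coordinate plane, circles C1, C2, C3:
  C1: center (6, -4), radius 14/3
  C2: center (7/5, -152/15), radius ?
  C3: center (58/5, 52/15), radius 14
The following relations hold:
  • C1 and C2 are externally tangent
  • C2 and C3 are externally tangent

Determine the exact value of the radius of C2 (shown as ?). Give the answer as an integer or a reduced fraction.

3

1. [ext C1·C2]  r_C2² + (28/3)r_C2 − 37 = 0  ⇒  r_C2 = 3 (r>0 drops 1)
2. [ext C2·C3]  r_C2² + 28r_C2 − 93 = 0  ⇒  r_C2 = 3 (r>0 drops 1)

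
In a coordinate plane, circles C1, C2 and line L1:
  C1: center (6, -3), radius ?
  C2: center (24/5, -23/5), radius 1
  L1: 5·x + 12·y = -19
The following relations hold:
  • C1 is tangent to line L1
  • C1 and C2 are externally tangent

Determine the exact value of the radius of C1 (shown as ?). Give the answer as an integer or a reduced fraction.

1

1. [C1‖L1]  r_C1² − 1 = 0  ⇒  r_C1 = 1 (r>0 drops 1)
2. [ext C1·C2]  r_C1² + 2r_C1 − 3 = 0  ⇒  r_C1 = 1 (r>0 drops 1)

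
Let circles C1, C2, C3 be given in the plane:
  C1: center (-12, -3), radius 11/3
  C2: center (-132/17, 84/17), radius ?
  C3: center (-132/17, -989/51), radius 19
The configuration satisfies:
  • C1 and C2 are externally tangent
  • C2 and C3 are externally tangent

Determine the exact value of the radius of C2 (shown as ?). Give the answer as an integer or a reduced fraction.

16/3

1. [ext C1·C2]  r_C2² + (22/3)r_C2 − 608/9 = 0  ⇒  r_C2 = 16/3 (r>0 drops 1)
2. [ext C2·C3]  r_C2² + 38r_C2 − 2080/9 = 0  ⇒  r_C2 = 16/3 (r>0 drops 1)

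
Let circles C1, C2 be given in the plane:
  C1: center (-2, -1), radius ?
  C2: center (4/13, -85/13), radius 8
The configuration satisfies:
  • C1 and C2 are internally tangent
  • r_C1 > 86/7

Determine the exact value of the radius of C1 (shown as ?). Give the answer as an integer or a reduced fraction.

14

1. [int C1,C2]  r_C1² − 16r_C1 + 28 = 0  ⇒  r_C1 = 2 or 14
2. given r_C1 > 86/7: keep 14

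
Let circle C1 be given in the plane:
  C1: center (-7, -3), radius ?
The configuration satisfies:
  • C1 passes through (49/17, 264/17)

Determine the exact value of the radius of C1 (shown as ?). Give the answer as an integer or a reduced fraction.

21

1. [C1∋P]  r_C1² − 441 = 0  ⇒  r_C1 = 21 (r>0 drops 1)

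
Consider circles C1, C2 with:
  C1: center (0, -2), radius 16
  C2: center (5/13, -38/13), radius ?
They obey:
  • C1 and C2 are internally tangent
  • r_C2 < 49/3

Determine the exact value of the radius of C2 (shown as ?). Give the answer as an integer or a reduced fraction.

1. [int C1,C2]  r_C2² − 32r_C2 + 255 = 0  ⇒  r_C2 = 15 or 17
2. given r_C2 < 49/3: keep 15

15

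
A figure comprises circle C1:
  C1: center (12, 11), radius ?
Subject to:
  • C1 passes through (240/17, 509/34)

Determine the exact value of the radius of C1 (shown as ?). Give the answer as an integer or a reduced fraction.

1. [C1∋P]  r_C1² − 81/4 = 0  ⇒  r_C1 = 9/2 (r>0 drops 1)

9/2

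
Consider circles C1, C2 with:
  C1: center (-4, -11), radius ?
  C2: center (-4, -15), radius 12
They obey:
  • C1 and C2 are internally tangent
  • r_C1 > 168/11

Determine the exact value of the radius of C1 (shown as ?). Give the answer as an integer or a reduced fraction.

1. [int C1,C2]  r_C1² − 24r_C1 + 128 = 0  ⇒  r_C1 = 8 or 16
2. given r_C1 > 168/11: keep 16

16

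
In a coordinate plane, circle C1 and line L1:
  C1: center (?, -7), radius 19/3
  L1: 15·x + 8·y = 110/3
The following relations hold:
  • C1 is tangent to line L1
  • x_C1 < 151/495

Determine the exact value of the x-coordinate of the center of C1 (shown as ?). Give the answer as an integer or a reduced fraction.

-1

1. [C1‖L1]  x_C1² − (556/45)x_C1 − 601/45 = 0  ⇒  x_C1 = -1 or 601/45
2. given x_C1 < 151/495: keep -1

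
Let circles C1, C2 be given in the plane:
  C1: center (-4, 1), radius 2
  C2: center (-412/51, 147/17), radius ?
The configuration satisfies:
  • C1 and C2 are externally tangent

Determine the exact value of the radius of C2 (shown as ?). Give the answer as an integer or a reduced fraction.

1. [ext C1·C2]  r_C2² + 4r_C2 − 640/9 = 0  ⇒  r_C2 = 20/3 (r>0 drops 1)

20/3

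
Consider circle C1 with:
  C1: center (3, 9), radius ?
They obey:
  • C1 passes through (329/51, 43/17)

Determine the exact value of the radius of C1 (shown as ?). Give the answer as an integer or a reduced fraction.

1. [C1∋P]  r_C1² − 484/9 = 0  ⇒  r_C1 = 22/3 (r>0 drops 1)

22/3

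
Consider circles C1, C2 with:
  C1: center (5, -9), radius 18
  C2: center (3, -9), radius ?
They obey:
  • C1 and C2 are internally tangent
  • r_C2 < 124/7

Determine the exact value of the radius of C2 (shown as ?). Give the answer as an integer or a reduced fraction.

1. [int C1,C2]  r_C2² − 36r_C2 + 320 = 0  ⇒  r_C2 = 16 or 20
2. given r_C2 < 124/7: keep 16

16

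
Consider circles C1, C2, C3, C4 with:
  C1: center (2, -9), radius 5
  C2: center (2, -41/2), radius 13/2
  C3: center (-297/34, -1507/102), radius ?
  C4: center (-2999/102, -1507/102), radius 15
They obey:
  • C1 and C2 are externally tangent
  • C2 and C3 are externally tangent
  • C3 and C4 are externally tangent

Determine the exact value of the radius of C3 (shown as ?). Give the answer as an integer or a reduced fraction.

1. [ext C2·C3]  r_C3² + 13r_C3 − 952/9 = 0  ⇒  r_C3 = 17/3 (r>0 drops 1)
2. [ext C3·C4]  r_C3² + 30r_C3 − 1819/9 = 0  ⇒  r_C3 = 17/3 (r>0 drops 1)

17/3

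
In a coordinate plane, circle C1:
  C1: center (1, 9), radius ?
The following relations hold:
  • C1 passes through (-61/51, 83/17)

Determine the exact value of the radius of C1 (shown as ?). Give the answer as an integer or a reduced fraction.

14/3

1. [C1∋P]  r_C1² − 196/9 = 0  ⇒  r_C1 = 14/3 (r>0 drops 1)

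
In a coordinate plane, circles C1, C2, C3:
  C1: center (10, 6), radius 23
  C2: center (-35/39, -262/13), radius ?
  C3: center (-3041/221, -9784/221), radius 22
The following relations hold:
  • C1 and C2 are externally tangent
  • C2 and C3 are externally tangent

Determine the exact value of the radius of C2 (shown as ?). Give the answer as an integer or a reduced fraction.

16/3

1. [ext C1·C2]  r_C2² + 46r_C2 − 2464/9 = 0  ⇒  r_C2 = 16/3 (r>0 drops 1)
2. [ext C2·C3]  r_C2² + 44r_C2 − 2368/9 = 0  ⇒  r_C2 = 16/3 (r>0 drops 1)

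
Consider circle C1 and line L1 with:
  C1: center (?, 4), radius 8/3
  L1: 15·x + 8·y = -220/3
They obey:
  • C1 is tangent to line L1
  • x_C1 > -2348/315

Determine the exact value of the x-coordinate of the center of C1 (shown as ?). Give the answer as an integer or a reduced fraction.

1. [C1‖L1]  x_C1² + (632/45)x_C1 + 1808/45 = 0  ⇒  x_C1 = -452/45 or -4
2. given x_C1 > -2348/315: keep -4

-4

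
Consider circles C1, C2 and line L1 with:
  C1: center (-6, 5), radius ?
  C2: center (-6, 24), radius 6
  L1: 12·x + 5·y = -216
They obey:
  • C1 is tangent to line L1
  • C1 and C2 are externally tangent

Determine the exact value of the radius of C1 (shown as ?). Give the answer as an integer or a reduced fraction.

13

1. [C1‖L1]  r_C1² − 169 = 0  ⇒  r_C1 = 13 (r>0 drops 1)
2. [ext C1·C2]  r_C1² + 12r_C1 − 325 = 0  ⇒  r_C1 = 13 (r>0 drops 1)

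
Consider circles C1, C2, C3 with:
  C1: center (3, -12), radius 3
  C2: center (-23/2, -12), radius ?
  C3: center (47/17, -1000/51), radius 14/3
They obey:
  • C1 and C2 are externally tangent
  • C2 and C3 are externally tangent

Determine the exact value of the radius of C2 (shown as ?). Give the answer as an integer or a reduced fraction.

23/2

1. [ext C1·C2]  r_C2² + 6r_C2 − 805/4 = 0  ⇒  r_C2 = 23/2 (r>0 drops 1)
2. [ext C2·C3]  r_C2² + (28/3)r_C2 − 2875/12 = 0  ⇒  r_C2 = 23/2 (r>0 drops 1)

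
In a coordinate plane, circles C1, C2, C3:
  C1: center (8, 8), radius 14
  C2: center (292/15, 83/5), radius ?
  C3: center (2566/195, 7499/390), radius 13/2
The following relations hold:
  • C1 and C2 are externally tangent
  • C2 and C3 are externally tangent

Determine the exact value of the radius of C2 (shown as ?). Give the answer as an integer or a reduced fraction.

1. [ext C1·C2]  r_C2² + 28r_C2 − 85/9 = 0  ⇒  r_C2 = 1/3 (r>0 drops 1)
2. [ext C2·C3]  r_C2² + 13r_C2 − 40/9 = 0  ⇒  r_C2 = 1/3 (r>0 drops 1)

1/3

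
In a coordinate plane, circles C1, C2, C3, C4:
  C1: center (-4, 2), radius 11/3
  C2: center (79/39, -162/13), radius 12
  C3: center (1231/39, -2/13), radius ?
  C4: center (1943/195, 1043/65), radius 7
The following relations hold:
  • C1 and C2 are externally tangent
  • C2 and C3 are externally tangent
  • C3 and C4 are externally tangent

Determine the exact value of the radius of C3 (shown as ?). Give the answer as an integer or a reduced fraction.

20

1. [ext C2·C3]  r_C3² + 24r_C3 − 880 = 0  ⇒  r_C3 = 20 (r>0 drops 1)
2. [ext C3·C4]  r_C3² + 14r_C3 − 680 = 0  ⇒  r_C3 = 20 (r>0 drops 1)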